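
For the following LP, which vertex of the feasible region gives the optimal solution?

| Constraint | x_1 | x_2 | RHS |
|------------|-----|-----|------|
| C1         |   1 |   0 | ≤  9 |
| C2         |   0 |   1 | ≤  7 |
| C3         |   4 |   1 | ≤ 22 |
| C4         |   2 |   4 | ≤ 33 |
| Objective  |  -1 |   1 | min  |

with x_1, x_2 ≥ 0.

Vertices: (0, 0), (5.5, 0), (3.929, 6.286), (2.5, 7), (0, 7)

Evaluate the objective at each vertex of the feasible region:
  z(0, 0) = 0
  z(5.5, 0) = -5.5  ←
  z(3.929, 6.286) = 2.357
  z(2.5, 7) = 4.5
  z(0, 7) = 7
The minimum is at x_1 = 5.5, x_2 = 0.

(5.5, 0)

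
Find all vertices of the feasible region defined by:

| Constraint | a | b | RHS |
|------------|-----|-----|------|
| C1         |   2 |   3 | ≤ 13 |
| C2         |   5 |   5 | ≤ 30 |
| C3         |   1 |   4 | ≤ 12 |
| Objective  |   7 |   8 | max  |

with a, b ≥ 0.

(0, 0), (6, 0), (5, 1), (3.2, 2.2), (0, 3)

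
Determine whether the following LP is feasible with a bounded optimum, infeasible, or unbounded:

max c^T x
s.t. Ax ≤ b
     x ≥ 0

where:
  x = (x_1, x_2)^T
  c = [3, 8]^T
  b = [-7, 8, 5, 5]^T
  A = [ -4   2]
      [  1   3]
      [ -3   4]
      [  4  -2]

Infeasible (no feasible solution exists)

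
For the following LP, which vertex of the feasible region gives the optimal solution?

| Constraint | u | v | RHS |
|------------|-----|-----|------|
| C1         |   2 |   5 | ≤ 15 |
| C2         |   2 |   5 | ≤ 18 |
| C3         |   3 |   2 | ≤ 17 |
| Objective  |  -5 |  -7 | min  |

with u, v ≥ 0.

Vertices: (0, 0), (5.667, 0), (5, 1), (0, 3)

Evaluate the objective at each vertex of the feasible region:
  z(0, 0) = 0
  z(5.667, 0) = -28.33
  z(5, 1) = -32  ←
  z(0, 3) = -21
The minimum is at u = 5, v = 1.

(5, 1)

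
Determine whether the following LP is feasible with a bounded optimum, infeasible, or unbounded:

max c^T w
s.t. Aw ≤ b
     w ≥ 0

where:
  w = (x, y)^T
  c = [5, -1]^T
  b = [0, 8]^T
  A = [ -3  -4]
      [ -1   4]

Unbounded (objective can increase without bound)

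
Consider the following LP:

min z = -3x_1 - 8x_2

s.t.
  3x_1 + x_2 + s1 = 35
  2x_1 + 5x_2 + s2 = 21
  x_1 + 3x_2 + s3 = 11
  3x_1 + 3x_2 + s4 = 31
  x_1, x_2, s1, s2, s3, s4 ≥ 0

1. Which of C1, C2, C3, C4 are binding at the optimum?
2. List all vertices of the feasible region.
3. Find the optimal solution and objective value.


1. C2, C3
2. (0, 0), (10.33, 0), (10.22, 0.1111), (8, 1), (0, 3.667)
3. x_1 = 8, x_2 = 1, z = -32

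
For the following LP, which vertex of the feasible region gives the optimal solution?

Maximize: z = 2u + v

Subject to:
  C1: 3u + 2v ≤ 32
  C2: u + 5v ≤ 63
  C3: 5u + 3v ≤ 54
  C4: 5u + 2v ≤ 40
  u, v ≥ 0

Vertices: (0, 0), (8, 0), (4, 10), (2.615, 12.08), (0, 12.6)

Evaluate the objective at each vertex of the feasible region:
  z(0, 0) = 0
  z(8, 0) = 16
  z(4, 10) = 18  ←
  z(2.615, 12.08) = 17.31
  z(0, 12.6) = 12.6
The maximum is at u = 4, v = 10.

(4, 10)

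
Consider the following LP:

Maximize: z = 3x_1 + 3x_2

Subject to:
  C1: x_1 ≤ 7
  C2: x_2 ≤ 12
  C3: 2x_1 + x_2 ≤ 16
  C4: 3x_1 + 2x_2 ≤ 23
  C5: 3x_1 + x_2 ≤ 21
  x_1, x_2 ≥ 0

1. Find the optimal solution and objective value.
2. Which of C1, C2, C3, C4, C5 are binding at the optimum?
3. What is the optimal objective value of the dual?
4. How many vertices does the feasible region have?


1. x_1 = 0, x_2 = 11.5, z = 34.5
2. C4
3. 34.5
4. 4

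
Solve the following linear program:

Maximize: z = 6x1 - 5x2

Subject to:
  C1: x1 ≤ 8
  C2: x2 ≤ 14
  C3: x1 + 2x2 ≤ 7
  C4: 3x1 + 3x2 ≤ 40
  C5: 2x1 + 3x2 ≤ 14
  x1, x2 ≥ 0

Evaluate the objective at each vertex of the feasible region:
  z(0, 0) = 0
  z(7, 0) = 42  ←
  z(0, 3.5) = -17.5
The maximum is at x1 = 7, x2 = 0.

x1 = 7, x2 = 0, z = 42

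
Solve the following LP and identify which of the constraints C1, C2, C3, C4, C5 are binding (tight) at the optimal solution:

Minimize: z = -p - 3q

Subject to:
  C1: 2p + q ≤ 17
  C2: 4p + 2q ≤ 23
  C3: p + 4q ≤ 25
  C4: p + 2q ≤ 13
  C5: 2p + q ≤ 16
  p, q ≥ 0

At p = 1, q = 6, compute slack b - a·x for each constraint:
  C1: 17 − 8 = 9  (slack)
  C2: 23 − 16 = 7  (slack)
  C3: 25 − 25 = 0  (binding)
  C4: 13 − 13 = 0  (binding)
  C5: 16 − 8 = 8  (slack)

Optimal: p = 1, q = 6
Binding: C3, C4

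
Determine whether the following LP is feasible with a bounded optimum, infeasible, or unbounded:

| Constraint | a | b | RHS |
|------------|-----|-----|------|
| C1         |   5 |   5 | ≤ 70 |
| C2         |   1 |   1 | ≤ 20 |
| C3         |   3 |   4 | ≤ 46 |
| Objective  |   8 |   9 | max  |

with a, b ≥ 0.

Feasible with a bounded optimal solution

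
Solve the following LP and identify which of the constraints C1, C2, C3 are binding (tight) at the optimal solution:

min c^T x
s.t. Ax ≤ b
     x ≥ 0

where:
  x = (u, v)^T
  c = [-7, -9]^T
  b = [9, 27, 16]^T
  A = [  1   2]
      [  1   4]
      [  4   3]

At u = 1, v = 4, compute slack b - a·x for each constraint:
  C1: 9 − 9 = 0  (binding)
  C2: 27 − 17 = 10  (slack)
  C3: 16 − 16 = 0  (binding)

Optimal: u = 1, v = 4
Binding: C1, C3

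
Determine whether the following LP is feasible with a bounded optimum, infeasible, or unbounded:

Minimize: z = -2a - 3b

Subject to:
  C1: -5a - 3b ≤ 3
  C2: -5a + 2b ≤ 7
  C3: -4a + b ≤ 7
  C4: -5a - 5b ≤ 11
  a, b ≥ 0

Unbounded (objective can decrease without bound)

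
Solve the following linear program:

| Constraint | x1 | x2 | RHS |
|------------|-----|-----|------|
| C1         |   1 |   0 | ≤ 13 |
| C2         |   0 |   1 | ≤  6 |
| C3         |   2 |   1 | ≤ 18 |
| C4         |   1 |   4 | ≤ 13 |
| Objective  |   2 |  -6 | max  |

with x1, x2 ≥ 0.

Evaluate the objective at each vertex of the feasible region:
  z(0, 0) = 0
  z(9, 0) = 18  ←
  z(8.429, 1.143) = 10
  z(0, 3.25) = -19.5
The maximum is at x1 = 9, x2 = 0.

x1 = 9, x2 = 0, z = 18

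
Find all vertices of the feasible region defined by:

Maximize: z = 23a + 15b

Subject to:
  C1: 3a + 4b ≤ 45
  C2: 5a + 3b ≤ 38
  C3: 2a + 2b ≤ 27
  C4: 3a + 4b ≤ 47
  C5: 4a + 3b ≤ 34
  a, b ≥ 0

(0, 0), (7.6, 0), (4, 6), (0.1429, 11.14), (0, 11.25)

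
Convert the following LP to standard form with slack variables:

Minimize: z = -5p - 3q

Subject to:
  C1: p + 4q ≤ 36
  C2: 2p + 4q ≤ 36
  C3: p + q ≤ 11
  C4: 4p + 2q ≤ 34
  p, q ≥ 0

min z = -5p - 3q

s.t.
  p + 4q + s1 = 36
  2p + 4q + s2 = 36
  p + q + s3 = 11
  4p + 2q + s4 = 34
  p, q, s1, s2, s3, s4 ≥ 0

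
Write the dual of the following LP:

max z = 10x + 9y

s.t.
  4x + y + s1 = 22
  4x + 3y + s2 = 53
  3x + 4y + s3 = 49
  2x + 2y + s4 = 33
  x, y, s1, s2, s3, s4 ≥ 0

Primal max cᵀx s.t. Ax ≤ b, x ≥ 0  →  Dual min bᵀy s.t. Aᵀy ≥ c, y ≥ 0.

Minimize: z = 22y1 + 53y2 + 49y3 + 33y4

Subject to:
  4y1 + 4y2 + 3y3 + 2y4 ≥ 10
  y1 + 3y2 + 4y3 + 2y4 ≥ 9
  y1, y2, y3, y4 ≥ 0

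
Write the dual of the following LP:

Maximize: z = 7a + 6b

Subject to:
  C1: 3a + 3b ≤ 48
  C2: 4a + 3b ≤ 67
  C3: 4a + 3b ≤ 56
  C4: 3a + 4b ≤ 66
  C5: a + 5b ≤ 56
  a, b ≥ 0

Primal max cᵀx s.t. Ax ≤ b, x ≥ 0  →  Dual min bᵀy s.t. Aᵀy ≥ c, y ≥ 0.

Minimize: z = 48y1 + 67y2 + 56y3 + 66y4 + 56y5

Subject to:
  3y1 + 4y2 + 4y3 + 3y4 + y5 ≥ 7
  3y1 + 3y2 + 3y3 + 4y4 + 5y5 ≥ 6
  y1, y2, y3, y4, y5 ≥ 0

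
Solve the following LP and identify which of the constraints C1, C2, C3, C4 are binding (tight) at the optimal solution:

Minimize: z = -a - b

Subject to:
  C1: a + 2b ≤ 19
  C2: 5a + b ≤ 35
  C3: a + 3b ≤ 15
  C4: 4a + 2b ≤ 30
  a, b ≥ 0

At a = 6, b = 3, compute slack b - a·x for each constraint:
  C1: 19 − 12 = 7  (slack)
  C2: 35 − 33 = 2  (slack)
  C3: 15 − 15 = 0  (binding)
  C4: 30 − 30 = 0  (binding)

Optimal: a = 6, b = 3
Binding: C3, C4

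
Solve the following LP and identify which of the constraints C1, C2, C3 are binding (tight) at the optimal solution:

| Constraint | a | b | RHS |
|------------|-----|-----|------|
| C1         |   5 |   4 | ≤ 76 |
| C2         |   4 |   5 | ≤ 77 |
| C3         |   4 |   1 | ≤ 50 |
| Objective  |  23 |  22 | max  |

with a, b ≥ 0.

At a = 8, b = 9, compute slack b - a·x for each constraint:
  C1: 76 − 76 = 0  (binding)
  C2: 77 − 77 = 0  (binding)
  C3: 50 − 41 = 9  (slack)

Optimal: a = 8, b = 9
Binding: C1, C2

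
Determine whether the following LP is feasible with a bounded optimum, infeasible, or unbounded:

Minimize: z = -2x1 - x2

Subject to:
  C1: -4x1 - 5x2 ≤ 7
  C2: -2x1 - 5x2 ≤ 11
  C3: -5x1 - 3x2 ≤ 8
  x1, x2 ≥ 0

Unbounded (objective can decrease without bound)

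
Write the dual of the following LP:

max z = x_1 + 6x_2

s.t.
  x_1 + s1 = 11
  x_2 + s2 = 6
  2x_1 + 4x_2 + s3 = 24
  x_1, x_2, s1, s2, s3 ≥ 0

Primal max cᵀx s.t. Ax ≤ b, x ≥ 0  →  Dual min bᵀy s.t. Aᵀy ≥ c, y ≥ 0.

Minimize: z = 11y1 + 6y2 + 24y3

Subject to:
  y1 + 2y3 ≥ 1
  y2 + 4y3 ≥ 6
  y1, y2, y3 ≥ 0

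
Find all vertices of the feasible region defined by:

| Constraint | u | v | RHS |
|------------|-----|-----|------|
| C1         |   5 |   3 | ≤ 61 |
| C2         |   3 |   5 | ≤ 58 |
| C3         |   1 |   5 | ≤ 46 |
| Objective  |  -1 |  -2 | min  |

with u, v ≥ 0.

(0, 0), (12.2, 0), (8.188, 6.688), (6, 8), (0, 9.2)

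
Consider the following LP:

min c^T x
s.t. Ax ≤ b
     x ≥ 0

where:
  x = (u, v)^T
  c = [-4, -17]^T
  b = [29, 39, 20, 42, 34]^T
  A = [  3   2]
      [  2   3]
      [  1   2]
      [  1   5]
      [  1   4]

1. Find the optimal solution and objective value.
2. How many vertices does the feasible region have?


1. u = 2, v = 8, z = -144
2. 5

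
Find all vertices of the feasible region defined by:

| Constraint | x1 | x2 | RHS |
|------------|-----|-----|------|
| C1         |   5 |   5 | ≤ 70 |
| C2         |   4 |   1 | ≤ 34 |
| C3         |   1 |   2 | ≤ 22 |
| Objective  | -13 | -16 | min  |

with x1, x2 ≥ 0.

(0, 0), (8.5, 0), (6.667, 7.333), (6, 8), (0, 11)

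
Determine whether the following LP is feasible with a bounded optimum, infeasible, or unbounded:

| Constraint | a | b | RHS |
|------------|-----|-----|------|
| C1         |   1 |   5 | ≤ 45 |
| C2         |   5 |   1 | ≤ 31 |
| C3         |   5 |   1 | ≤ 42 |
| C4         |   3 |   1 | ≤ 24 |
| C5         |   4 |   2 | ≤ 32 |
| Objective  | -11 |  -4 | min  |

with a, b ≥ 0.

Feasible with a bounded optimal solution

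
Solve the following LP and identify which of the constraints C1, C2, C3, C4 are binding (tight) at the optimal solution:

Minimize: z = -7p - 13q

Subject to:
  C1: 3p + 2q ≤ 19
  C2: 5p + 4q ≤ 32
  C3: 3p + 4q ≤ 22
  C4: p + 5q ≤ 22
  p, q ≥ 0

At p = 2, q = 4, compute slack b - a·x for each constraint:
  C1: 19 − 14 = 5  (slack)
  C2: 32 − 26 = 6  (slack)
  C3: 22 − 22 = 0  (binding)
  C4: 22 − 22 = 0  (binding)

Optimal: p = 2, q = 4
Binding: C3, C4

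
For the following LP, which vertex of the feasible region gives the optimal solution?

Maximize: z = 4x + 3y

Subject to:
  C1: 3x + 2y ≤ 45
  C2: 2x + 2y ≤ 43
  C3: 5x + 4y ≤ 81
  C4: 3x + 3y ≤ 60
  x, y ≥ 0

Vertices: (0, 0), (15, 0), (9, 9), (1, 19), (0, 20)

Evaluate the objective at each vertex of the feasible region:
  z(0, 0) = 0
  z(15, 0) = 60
  z(9, 9) = 63  ←
  z(1, 19) = 61
  z(0, 20) = 60
The maximum is at x = 9, y = 9.

(9, 9)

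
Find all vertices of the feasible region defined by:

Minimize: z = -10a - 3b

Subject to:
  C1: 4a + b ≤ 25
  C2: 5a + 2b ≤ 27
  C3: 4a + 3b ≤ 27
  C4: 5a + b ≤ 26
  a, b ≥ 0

(0, 0), (5.2, 0), (5, 1), (3.857, 3.857), (0, 9)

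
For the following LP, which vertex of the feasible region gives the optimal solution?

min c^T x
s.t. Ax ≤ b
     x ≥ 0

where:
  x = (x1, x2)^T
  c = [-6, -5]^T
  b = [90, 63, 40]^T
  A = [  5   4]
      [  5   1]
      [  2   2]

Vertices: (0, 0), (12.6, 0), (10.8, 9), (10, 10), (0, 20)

Evaluate the objective at each vertex of the feasible region:
  z(0, 0) = 0
  z(12.6, 0) = -75.6
  z(10.8, 9) = -109.8
  z(10, 10) = -110  ←
  z(0, 20) = -100
The minimum is at x1 = 10, x2 = 10.

(10, 10)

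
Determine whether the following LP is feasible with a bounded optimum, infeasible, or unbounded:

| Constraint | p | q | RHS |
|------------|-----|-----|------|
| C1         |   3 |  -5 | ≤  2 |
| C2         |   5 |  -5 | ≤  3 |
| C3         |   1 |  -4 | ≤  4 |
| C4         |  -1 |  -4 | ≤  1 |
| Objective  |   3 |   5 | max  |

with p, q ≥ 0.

Unbounded (objective can increase without bound)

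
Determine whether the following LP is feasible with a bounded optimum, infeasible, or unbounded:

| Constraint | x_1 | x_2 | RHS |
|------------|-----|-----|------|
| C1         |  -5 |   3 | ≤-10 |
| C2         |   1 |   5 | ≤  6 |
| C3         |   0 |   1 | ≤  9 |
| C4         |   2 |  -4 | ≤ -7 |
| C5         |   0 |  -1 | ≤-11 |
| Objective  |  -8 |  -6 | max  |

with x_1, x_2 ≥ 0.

Infeasible (no feasible solution exists)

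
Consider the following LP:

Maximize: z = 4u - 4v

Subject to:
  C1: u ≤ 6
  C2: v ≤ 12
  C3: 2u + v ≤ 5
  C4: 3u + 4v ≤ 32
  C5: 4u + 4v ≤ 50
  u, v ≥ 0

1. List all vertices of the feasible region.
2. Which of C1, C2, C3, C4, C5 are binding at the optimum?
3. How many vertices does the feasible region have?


1. (0, 0), (2.5, 0), (0, 5)
2. C3
3. 3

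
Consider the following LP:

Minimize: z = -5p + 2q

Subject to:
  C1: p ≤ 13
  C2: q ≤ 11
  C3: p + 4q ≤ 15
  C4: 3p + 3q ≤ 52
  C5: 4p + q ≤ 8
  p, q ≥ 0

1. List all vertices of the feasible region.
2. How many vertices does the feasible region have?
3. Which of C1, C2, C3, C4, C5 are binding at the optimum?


1. (0, 0), (2, 0), (1.133, 3.467), (0, 3.75)
2. 4
3. C5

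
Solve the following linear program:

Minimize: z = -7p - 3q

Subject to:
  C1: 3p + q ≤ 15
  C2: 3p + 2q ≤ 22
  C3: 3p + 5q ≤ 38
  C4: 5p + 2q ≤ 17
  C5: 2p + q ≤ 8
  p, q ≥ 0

Evaluate the objective at each vertex of the feasible region:
  z(0, 0) = 0
  z(3.4, 0) = -23.8
  z(1, 6) = -25  ←
  z(0.2857, 7.429) = -24.29
  z(0, 7.6) = -22.8
The minimum is at p = 1, q = 6.

p = 1, q = 6, z = -25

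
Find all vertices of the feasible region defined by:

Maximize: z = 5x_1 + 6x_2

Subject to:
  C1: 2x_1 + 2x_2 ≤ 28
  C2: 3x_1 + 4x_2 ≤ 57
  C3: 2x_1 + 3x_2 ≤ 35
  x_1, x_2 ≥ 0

(0, 0), (14, 0), (7, 7), (0, 11.67)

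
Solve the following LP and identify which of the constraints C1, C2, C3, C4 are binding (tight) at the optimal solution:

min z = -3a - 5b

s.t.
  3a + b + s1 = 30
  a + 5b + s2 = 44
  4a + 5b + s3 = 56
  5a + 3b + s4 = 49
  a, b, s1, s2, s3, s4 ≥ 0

At a = 4, b = 8, compute slack b - a·x for each constraint:
  C1: 30 − 20 = 10  (slack)
  C2: 44 − 44 = 0  (binding)
  C3: 56 − 56 = 0  (binding)
  C4: 49 − 44 = 5  (slack)

Optimal: a = 4, b = 8
Binding: C2, C3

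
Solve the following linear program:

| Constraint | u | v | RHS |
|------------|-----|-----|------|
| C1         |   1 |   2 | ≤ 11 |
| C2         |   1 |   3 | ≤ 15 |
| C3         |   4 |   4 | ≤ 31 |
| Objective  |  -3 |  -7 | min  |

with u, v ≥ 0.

Evaluate the objective at each vertex of the feasible region:
  z(0, 0) = 0
  z(7.75, 0) = -23.25
  z(4.5, 3.25) = -36.25
  z(3, 4) = -37  ←
  z(0, 5) = -35
The minimum is at u = 3, v = 4.

u = 3, v = 4, z = -37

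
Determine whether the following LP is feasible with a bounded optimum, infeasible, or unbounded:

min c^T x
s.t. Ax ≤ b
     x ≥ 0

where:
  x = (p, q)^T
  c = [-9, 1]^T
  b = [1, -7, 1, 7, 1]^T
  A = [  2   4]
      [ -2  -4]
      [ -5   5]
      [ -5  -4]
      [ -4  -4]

Infeasible (no feasible solution exists)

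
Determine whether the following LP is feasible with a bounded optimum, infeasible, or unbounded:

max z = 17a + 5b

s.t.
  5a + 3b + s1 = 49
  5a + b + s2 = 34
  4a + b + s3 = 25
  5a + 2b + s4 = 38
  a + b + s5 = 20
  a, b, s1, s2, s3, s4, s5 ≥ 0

Feasible with a bounded optimal solution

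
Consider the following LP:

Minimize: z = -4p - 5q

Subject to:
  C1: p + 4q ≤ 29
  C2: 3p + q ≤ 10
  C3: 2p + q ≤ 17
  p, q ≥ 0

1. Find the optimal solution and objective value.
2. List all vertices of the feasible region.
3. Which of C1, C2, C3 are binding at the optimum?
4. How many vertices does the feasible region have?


1. p = 1, q = 7, z = -39
2. (0, 0), (3.333, 0), (1, 7), (0, 7.25)
3. C1, C2
4. 4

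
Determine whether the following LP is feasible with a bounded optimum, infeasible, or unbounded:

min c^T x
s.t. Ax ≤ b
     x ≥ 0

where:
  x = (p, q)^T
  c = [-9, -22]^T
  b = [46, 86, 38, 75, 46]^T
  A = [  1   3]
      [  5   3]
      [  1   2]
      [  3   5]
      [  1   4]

Feasible with a bounded optimal solution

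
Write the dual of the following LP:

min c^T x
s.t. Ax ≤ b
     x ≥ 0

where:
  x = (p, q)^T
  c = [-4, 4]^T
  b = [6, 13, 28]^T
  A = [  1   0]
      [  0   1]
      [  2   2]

Primal min cᵀx s.t. Ax ≤ b, x ≥ 0  →  Dual max −bᵀy s.t. Aᵀy ≥ −c, y ≥ 0.

Maximize: z = -6y1 - 13y2 - 28y3

Subject to:
  y1 + 2y3 ≥ 4
  y2 + 2y3 ≥ -4
  y1, y2, y3 ≥ 0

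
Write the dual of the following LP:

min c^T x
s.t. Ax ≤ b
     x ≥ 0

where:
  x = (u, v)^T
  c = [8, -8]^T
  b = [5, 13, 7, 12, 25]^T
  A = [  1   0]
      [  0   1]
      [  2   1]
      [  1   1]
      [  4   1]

Primal min cᵀx s.t. Ax ≤ b, x ≥ 0  →  Dual max −bᵀy s.t. Aᵀy ≥ −c, y ≥ 0.

Maximize: z = -5y1 - 13y2 - 7y3 - 12y4 - 25y5

Subject to:
  y1 + 2y3 + y4 + 4y5 ≥ -8
  y2 + y3 + y4 + y5 ≥ 8
  y1, y2, y3, y4, y5 ≥ 0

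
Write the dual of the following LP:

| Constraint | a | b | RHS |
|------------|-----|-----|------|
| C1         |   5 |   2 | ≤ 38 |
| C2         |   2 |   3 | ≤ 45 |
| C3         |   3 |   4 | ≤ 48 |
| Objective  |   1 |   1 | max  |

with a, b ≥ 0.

Primal max cᵀx s.t. Ax ≤ b, x ≥ 0  →  Dual min bᵀy s.t. Aᵀy ≥ c, y ≥ 0.

Minimize: z = 38y1 + 45y2 + 48y3

Subject to:
  5y1 + 2y2 + 3y3 ≥ 1
  2y1 + 3y2 + 4y3 ≥ 1
  y1, y2, y3 ≥ 0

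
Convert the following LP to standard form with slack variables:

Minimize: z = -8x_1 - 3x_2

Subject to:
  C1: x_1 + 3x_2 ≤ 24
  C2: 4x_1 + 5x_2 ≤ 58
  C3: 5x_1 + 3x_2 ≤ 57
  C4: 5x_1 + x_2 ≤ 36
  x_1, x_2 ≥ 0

min z = -8x_1 - 3x_2

s.t.
  x_1 + 3x_2 + s1 = 24
  4x_1 + 5x_2 + s2 = 58
  5x_1 + 3x_2 + s3 = 57
  5x_1 + x_2 + s4 = 36
  x_1, x_2, s1, s2, s3, s4 ≥ 0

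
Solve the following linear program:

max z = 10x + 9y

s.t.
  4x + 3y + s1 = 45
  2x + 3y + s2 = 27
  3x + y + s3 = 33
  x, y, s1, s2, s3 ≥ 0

Evaluate the objective at each vertex of the feasible region:
  z(0, 0) = 0
  z(11, 0) = 110
  z(10.8, 0.6) = 113.4
  z(9, 3) = 117  ←
  z(0, 9) = 81
The maximum is at x = 9, y = 3.

x = 9, y = 3, z = 117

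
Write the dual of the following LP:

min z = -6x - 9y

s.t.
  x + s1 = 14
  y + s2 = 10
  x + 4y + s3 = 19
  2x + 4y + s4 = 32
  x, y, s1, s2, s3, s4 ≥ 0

Primal min cᵀx s.t. Ax ≤ b, x ≥ 0  →  Dual max −bᵀy s.t. Aᵀy ≥ −c, y ≥ 0.

Maximize: z = -14y1 - 10y2 - 19y3 - 32y4

Subject to:
  y1 + y3 + 2y4 ≥ 6
  y2 + 4y3 + 4y4 ≥ 9
  y1, y2, y3, y4 ≥ 0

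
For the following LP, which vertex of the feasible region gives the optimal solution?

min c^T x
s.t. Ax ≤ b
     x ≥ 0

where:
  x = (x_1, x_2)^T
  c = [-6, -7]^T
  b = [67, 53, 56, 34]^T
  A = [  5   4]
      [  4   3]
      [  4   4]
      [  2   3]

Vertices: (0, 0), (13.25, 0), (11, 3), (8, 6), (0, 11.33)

Evaluate the objective at each vertex of the feasible region:
  z(0, 0) = 0
  z(13.25, 0) = -79.5
  z(11, 3) = -87
  z(8, 6) = -90  ←
  z(0, 11.33) = -79.33
The minimum is at x_1 = 8, x_2 = 6.

(8, 6)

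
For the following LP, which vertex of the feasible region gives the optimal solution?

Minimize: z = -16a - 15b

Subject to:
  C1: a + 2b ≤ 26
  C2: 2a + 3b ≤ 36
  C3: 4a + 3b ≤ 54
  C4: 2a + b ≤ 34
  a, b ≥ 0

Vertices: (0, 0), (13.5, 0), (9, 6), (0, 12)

Evaluate the objective at each vertex of the feasible region:
  z(0, 0) = 0
  z(13.5, 0) = -216
  z(9, 6) = -234  ←
  z(0, 12) = -180
The minimum is at a = 9, b = 6.

(9, 6)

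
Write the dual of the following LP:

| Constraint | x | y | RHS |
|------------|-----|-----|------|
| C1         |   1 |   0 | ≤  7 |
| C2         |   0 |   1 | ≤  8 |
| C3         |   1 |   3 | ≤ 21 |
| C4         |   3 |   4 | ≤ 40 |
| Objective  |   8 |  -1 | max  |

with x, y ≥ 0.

Primal max cᵀx s.t. Ax ≤ b, x ≥ 0  →  Dual min bᵀy s.t. Aᵀy ≥ c, y ≥ 0.

Minimize: z = 7y1 + 8y2 + 21y3 + 40y4

Subject to:
  y1 + y3 + 3y4 ≥ 8
  y2 + 3y3 + 4y4 ≥ -1
  y1, y2, y3, y4 ≥ 0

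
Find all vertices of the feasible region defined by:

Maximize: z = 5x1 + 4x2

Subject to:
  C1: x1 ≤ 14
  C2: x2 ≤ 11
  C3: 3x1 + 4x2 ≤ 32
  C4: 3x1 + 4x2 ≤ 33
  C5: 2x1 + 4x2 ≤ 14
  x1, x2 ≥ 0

(0, 0), (7, 0), (0, 3.5)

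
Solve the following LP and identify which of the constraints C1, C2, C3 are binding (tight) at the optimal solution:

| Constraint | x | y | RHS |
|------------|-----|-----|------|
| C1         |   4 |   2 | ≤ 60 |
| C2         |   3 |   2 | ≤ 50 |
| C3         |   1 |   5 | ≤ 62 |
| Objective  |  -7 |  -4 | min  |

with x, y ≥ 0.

At x = 10, y = 10, compute slack b - a·x for each constraint:
  C1: 60 − 60 = 0  (binding)
  C2: 50 − 50 = 0  (binding)
  C3: 62 − 60 = 2  (slack)

Optimal: x = 10, y = 10
Binding: C1, C2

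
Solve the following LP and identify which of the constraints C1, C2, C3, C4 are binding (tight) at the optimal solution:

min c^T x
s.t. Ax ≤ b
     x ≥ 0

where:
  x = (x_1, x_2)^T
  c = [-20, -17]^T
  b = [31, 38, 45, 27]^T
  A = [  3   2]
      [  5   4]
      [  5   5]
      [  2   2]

At x_1 = 2, x_2 = 7, compute slack b - a·x for each constraint:
  C1: 31 − 20 = 11  (slack)
  C2: 38 − 38 = 0  (binding)
  C3: 45 − 45 = 0  (binding)
  C4: 27 − 18 = 9  (slack)

Optimal: x_1 = 2, x_2 = 7
Binding: C2, C3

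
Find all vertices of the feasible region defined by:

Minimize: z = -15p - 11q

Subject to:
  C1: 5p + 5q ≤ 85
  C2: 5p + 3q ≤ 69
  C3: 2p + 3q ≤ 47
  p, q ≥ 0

(0, 0), (13.8, 0), (9, 8), (4, 13), (0, 15.67)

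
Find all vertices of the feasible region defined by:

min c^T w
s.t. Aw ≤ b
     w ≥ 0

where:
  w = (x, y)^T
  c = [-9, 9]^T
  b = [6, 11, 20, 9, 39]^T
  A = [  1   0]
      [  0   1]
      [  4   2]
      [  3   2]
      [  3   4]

(0, 0), (3, 0), (0, 4.5)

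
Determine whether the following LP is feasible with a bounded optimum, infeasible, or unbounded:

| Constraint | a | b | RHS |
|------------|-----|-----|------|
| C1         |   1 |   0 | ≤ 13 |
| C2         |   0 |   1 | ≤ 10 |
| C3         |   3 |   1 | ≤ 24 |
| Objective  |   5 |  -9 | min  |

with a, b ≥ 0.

Feasible with a bounded optimal solution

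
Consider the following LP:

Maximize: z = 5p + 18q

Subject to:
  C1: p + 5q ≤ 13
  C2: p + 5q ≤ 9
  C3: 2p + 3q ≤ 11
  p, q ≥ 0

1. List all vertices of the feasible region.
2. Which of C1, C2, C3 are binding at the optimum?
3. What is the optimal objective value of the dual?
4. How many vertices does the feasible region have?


1. (0, 0), (5.5, 0), (4, 1), (0, 1.8)
2. C2, C3
3. 38
4. 4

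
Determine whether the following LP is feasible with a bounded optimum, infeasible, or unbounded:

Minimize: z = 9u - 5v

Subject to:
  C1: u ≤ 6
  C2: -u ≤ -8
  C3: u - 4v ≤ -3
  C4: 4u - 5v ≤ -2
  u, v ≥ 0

Infeasible (no feasible solution exists)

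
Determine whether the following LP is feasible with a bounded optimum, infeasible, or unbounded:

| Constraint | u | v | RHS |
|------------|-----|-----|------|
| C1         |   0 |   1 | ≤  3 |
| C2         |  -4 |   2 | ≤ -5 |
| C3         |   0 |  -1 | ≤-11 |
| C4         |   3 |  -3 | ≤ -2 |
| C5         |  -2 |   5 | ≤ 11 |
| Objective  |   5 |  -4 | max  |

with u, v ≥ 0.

Infeasible (no feasible solution exists)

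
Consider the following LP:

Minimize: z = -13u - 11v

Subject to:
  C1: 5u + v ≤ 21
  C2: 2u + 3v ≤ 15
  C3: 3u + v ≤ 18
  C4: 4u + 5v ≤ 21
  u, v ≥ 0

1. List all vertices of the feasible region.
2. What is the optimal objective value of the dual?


1. (0, 0), (4.2, 0), (4, 1), (0, 4.2)
2. -63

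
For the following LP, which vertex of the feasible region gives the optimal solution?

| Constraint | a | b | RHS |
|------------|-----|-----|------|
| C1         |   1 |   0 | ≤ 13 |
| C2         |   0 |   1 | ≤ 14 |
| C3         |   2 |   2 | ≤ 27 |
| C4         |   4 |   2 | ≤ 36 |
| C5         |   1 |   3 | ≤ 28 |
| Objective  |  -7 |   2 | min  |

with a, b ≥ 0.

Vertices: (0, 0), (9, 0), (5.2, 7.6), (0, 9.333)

Evaluate the objective at each vertex of the feasible region:
  z(0, 0) = 0
  z(9, 0) = -63  ←
  z(5.2, 7.6) = -21.2
  z(0, 9.333) = 18.67
The minimum is at a = 9, b = 0.

(9, 0)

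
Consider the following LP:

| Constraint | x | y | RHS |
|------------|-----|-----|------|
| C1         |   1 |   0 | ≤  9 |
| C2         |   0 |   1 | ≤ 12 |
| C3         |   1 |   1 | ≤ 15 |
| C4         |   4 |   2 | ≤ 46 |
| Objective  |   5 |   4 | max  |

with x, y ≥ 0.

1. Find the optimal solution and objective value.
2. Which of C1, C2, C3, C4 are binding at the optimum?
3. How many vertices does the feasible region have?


1. x = 8, y = 7, z = 68
2. C3, C4
3. 6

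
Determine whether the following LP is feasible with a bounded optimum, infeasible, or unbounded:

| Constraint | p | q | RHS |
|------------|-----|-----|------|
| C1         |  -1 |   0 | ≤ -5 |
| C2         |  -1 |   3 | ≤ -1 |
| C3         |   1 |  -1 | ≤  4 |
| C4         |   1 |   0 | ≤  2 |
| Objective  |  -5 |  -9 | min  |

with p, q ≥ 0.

Infeasible (no feasible solution exists)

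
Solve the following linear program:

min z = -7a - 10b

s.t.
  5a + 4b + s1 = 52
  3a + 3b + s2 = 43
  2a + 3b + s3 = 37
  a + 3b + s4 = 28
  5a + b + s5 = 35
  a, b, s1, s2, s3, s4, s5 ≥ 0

Evaluate the objective at each vertex of the feasible region:
  z(0, 0) = 0
  z(7, 0) = -49
  z(5.867, 5.667) = -97.73
  z(4, 8) = -108  ←
  z(0, 9.333) = -93.33
The minimum is at a = 4, b = 8.

a = 4, b = 8, z = -108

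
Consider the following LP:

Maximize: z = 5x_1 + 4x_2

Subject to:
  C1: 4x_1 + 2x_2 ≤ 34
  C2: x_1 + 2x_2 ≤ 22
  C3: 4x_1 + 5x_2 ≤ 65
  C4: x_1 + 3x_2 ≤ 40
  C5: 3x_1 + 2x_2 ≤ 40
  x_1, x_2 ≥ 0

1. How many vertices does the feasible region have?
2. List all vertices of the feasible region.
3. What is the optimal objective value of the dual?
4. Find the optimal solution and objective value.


1. 4
2. (0, 0), (8.5, 0), (4, 9), (0, 11)
3. 56
4. x_1 = 4, x_2 = 9, z = 56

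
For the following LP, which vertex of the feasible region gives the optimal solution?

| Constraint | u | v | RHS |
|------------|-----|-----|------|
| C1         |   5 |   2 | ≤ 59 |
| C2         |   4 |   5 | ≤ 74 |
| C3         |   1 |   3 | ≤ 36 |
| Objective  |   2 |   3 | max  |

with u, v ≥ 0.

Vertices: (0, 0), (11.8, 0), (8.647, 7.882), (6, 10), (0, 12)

Evaluate the objective at each vertex of the feasible region:
  z(0, 0) = 0
  z(11.8, 0) = 23.6
  z(8.647, 7.882) = 40.94
  z(6, 10) = 42  ←
  z(0, 12) = 36
The maximum is at u = 6, v = 10.

(6, 10)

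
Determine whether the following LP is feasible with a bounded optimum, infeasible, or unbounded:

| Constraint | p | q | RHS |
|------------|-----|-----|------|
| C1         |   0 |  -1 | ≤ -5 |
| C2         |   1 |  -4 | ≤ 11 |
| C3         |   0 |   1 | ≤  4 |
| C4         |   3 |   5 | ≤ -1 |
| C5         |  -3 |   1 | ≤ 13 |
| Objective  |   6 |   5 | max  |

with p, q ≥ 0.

Infeasible (no feasible solution exists)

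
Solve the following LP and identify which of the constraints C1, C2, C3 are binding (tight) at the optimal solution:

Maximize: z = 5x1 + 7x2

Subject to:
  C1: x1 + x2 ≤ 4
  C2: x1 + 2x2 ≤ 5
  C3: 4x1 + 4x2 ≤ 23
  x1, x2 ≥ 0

At x1 = 3, x2 = 1, compute slack b - a·x for each constraint:
  C1: 4 − 4 = 0  (binding)
  C2: 5 − 5 = 0  (binding)
  C3: 23 − 16 = 7  (slack)

Optimal: x1 = 3, x2 = 1
Binding: C1, C2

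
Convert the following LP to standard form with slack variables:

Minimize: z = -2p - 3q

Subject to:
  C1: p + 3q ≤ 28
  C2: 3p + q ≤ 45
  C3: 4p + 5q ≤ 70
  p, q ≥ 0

min z = -2p - 3q

s.t.
  p + 3q + s1 = 28
  3p + q + s2 = 45
  4p + 5q + s3 = 70
  p, q, s1, s2, s3 ≥ 0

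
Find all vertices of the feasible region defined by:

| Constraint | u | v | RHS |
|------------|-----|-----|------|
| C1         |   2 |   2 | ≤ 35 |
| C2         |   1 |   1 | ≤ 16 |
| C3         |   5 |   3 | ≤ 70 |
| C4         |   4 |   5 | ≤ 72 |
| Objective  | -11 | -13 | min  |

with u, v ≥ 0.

(0, 0), (14, 0), (11, 5), (8, 8), (0, 14.4)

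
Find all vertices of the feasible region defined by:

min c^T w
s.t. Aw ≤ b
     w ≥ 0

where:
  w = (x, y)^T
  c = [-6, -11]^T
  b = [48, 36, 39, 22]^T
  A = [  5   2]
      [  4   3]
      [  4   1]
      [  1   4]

(0, 0), (9, 0), (6, 4), (0, 5.5)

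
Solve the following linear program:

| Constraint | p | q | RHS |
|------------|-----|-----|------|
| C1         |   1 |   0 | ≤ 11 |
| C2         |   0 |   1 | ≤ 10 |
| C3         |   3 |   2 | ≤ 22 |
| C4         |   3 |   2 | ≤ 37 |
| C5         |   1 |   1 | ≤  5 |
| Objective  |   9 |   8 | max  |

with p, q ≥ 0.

Evaluate the objective at each vertex of the feasible region:
  z(0, 0) = 0
  z(5, 0) = 45  ←
  z(0, 5) = 40
The maximum is at p = 5, q = 0.

p = 5, q = 0, z = 45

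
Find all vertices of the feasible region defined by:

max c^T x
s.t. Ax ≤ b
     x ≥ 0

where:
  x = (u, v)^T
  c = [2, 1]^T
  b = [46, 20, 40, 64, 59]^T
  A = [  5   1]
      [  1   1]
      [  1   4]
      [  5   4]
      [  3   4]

(0, 0), (9.2, 0), (8, 6), (6, 8.5), (0, 10)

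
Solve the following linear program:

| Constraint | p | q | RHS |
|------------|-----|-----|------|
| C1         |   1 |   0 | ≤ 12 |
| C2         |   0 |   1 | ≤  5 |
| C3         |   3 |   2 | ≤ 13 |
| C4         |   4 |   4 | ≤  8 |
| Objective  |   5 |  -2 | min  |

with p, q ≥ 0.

Evaluate the objective at each vertex of the feasible region:
  z(0, 0) = 0
  z(2, 0) = 10
  z(0, 2) = -4  ←
The minimum is at p = 0, q = 2.

p = 0, q = 2, z = -4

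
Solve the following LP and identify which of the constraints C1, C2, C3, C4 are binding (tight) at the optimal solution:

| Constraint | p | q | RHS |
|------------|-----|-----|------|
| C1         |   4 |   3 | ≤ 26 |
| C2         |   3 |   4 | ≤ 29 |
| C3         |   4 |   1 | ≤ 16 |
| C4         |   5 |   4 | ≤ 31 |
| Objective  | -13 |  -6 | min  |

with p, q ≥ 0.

At p = 3, q = 4, compute slack b - a·x for each constraint:
  C1: 26 − 24 = 2  (slack)
  C2: 29 − 25 = 4  (slack)
  C3: 16 − 16 = 0  (binding)
  C4: 31 − 31 = 0  (binding)

Optimal: p = 3, q = 4
Binding: C3, C4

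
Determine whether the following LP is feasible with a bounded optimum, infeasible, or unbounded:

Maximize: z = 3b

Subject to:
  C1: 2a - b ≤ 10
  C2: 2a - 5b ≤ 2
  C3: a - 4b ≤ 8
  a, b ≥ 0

Unbounded (objective can increase without bound)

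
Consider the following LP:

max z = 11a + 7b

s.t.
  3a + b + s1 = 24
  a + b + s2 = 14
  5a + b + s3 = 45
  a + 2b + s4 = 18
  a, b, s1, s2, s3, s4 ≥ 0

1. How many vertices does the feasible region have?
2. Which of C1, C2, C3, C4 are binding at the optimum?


1. 4
2. C1, C4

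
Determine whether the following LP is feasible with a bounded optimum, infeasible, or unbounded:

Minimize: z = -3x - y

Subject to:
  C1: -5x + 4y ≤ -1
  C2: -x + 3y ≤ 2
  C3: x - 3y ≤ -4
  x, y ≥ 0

Infeasible (no feasible solution exists)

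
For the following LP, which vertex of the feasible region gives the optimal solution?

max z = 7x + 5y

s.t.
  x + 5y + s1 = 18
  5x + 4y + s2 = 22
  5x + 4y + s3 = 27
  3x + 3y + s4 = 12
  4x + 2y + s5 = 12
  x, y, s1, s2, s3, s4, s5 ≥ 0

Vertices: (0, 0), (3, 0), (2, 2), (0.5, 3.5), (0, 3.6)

Evaluate the objective at each vertex of the feasible region:
  z(0, 0) = 0
  z(3, 0) = 21
  z(2, 2) = 24  ←
  z(0.5, 3.5) = 21
  z(0, 3.6) = 18
The maximum is at x = 2, y = 2.

(2, 2)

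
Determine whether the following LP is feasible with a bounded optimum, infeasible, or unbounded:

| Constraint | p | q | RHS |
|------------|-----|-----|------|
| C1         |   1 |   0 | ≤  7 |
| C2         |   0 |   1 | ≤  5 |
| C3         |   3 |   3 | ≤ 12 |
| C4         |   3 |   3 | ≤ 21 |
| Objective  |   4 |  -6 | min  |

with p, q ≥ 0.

Feasible with a bounded optimal solution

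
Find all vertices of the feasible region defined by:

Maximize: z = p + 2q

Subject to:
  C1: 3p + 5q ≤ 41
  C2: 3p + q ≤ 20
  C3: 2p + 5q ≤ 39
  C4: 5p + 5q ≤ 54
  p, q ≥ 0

(0, 0), (6.667, 0), (4.917, 5.25), (2, 7), (0, 7.8)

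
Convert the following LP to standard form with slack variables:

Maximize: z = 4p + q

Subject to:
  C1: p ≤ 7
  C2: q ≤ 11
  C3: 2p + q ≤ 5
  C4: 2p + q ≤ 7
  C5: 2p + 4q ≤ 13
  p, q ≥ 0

max z = 4p + q

s.t.
  p + s1 = 7
  q + s2 = 11
  2p + q + s3 = 5
  2p + q + s4 = 7
  2p + 4q + s5 = 13
  p, q, s1, s2, s3, s4, s5 ≥ 0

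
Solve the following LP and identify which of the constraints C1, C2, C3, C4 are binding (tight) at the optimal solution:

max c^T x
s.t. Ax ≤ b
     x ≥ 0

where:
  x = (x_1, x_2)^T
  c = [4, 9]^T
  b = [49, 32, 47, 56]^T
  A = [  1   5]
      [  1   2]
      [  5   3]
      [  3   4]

At x_1 = 4, x_2 = 9, compute slack b - a·x for each constraint:
  C1: 49 − 49 = 0  (binding)
  C2: 32 − 22 = 10  (slack)
  C3: 47 − 47 = 0  (binding)
  C4: 56 − 48 = 8  (slack)

Optimal: x_1 = 4, x_2 = 9
Binding: C1, C3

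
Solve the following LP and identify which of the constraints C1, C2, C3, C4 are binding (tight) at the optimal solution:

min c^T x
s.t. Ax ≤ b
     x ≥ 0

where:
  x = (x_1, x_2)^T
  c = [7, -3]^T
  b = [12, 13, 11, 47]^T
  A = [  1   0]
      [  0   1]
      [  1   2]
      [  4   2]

At x_1 = 0, x_2 = 5.5, compute slack b - a·x for each constraint:
  C1: 12 − 0 = 12  (slack)
  C2: 13 − 5.5 = 7.5  (slack)
  C3: 11 − 11 = 0  (binding)
  C4: 47 − 11 = 36  (slack)

Optimal: x_1 = 0, x_2 = 5.5
Binding: C3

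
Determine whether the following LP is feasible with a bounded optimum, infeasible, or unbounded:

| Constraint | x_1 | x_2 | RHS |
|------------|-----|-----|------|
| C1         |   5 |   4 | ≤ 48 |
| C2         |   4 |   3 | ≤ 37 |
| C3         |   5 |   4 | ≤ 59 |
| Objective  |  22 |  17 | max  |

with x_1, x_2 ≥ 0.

Feasible with a bounded optimal solution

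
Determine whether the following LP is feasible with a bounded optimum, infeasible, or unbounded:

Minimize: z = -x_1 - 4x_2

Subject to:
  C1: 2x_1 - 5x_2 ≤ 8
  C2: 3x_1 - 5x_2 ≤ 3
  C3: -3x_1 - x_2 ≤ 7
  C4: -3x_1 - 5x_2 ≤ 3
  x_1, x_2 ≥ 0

Unbounded (objective can decrease without bound)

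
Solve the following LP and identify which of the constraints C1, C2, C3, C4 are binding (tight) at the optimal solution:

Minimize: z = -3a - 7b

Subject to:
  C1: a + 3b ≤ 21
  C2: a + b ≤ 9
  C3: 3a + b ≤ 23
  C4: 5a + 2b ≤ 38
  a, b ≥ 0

At a = 3, b = 6, compute slack b - a·x for each constraint:
  C1: 21 − 21 = 0  (binding)
  C2: 9 − 9 = 0  (binding)
  C3: 23 − 15 = 8  (slack)
  C4: 38 − 27 = 11  (slack)

Optimal: a = 3, b = 6
Binding: C1, C2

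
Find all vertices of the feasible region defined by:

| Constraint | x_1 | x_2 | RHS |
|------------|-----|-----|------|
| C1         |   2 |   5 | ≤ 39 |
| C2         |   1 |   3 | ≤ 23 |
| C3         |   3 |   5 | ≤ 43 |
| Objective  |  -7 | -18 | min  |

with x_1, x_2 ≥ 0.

(0, 0), (14.33, 0), (4, 6.2), (2, 7), (0, 7.667)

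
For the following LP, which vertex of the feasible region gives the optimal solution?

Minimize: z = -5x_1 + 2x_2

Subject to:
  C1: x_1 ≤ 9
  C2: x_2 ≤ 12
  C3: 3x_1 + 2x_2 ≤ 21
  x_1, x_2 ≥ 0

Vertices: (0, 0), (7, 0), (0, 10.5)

Evaluate the objective at each vertex of the feasible region:
  z(0, 0) = 0
  z(7, 0) = -35  ←
  z(0, 10.5) = 21
The minimum is at x_1 = 7, x_2 = 0.

(7, 0)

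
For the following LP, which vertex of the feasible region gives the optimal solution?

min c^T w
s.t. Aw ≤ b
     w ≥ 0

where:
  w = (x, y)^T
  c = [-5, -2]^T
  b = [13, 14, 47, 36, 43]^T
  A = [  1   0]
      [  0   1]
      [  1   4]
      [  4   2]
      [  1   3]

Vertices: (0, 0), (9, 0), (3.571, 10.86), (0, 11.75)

Evaluate the objective at each vertex of the feasible region:
  z(0, 0) = 0
  z(9, 0) = -45  ←
  z(3.571, 10.86) = -39.57
  z(0, 11.75) = -23.5
The minimum is at x = 9, y = 0.

(9, 0)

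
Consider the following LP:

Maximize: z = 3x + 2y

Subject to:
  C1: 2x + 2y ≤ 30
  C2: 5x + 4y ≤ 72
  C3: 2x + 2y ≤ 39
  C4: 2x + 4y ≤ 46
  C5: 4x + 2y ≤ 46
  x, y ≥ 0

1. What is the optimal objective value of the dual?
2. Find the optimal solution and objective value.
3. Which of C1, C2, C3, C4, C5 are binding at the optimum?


1. 38
2. x = 8, y = 7, z = 38
3. C1, C5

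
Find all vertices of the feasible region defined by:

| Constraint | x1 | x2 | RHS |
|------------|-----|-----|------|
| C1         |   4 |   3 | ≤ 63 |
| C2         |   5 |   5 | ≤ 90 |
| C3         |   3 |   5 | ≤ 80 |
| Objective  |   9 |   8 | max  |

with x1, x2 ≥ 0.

(0, 0), (15.75, 0), (9, 9), (5, 13), (0, 16)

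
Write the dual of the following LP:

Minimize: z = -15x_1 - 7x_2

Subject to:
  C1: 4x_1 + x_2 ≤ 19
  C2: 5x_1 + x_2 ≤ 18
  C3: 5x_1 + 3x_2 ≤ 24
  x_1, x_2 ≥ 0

Primal min cᵀx s.t. Ax ≤ b, x ≥ 0  →  Dual max −bᵀy s.t. Aᵀy ≥ −c, y ≥ 0.

Maximize: z = -19y1 - 18y2 - 24y3

Subject to:
  4y1 + 5y2 + 5y3 ≥ 15
  y1 + y2 + 3y3 ≥ 7
  y1, y2, y3 ≥ 0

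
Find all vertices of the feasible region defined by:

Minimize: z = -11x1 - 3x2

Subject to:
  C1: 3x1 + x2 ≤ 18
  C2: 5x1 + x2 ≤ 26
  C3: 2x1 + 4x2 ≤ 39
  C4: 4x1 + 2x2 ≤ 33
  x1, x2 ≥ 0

(0, 0), (5.2, 0), (4, 6), (3.3, 8.1), (0, 9.75)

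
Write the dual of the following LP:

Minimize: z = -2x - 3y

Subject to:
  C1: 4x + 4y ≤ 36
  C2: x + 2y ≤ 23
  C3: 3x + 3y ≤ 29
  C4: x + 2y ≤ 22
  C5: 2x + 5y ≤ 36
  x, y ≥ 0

Primal min cᵀx s.t. Ax ≤ b, x ≥ 0  →  Dual max −bᵀy s.t. Aᵀy ≥ −c, y ≥ 0.

Maximize: z = -36y1 - 23y2 - 29y3 - 22y4 - 36y5

Subject to:
  4y1 + y2 + 3y3 + y4 + 2y5 ≥ 2
  4y1 + 2y2 + 3y3 + 2y4 + 5y5 ≥ 3
  y1, y2, y3, y4, y5 ≥ 0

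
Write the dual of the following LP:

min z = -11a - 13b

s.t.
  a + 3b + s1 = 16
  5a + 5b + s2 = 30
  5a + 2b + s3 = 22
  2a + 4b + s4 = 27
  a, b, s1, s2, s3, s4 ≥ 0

Primal min cᵀx s.t. Ax ≤ b, x ≥ 0  →  Dual max −bᵀy s.t. Aᵀy ≥ −c, y ≥ 0.

Maximize: z = -16y1 - 30y2 - 22y3 - 27y4

Subject to:
  y1 + 5y2 + 5y3 + 2y4 ≥ 11
  3y1 + 5y2 + 2y3 + 4y4 ≥ 13
  y1, y2, y3, y4 ≥ 0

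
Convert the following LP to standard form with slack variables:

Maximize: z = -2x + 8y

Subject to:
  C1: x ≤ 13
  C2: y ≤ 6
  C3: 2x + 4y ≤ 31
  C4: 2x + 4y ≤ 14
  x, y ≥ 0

max z = -2x + 8y

s.t.
  x + s1 = 13
  y + s2 = 6
  2x + 4y + s3 = 31
  2x + 4y + s4 = 14
  x, y, s1, s2, s3, s4 ≥ 0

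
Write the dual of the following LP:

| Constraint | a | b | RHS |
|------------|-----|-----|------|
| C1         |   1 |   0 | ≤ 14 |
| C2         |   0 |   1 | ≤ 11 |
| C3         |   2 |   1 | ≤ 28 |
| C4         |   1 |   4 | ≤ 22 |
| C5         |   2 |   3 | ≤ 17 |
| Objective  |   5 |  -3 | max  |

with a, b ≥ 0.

Primal max cᵀx s.t. Ax ≤ b, x ≥ 0  →  Dual min bᵀy s.t. Aᵀy ≥ c, y ≥ 0.

Minimize: z = 14y1 + 11y2 + 28y3 + 22y4 + 17y5

Subject to:
  y1 + 2y3 + y4 + 2y5 ≥ 5
  y2 + y3 + 4y4 + 3y5 ≥ -3
  y1, y2, y3, y4, y5 ≥ 0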